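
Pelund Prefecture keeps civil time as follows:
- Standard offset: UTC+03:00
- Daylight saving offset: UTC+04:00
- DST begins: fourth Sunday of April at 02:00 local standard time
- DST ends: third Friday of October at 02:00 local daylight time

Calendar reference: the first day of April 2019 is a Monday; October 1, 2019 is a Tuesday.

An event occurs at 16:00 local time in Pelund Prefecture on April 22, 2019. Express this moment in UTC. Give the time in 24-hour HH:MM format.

13:00

1 April 2019 is a Monday, so the first Sunday is April 7 and the fourth is April 28.
1 October 2019 is a Tuesday, so the first Friday is October 4 and the third is October 18.
April 22, 2019 is outside the daylight-saving period (28 April – 18 October), so Pelund Prefecture is on standard time, UTC+03:00.
16:00 local − 3h = 13:00 UTC.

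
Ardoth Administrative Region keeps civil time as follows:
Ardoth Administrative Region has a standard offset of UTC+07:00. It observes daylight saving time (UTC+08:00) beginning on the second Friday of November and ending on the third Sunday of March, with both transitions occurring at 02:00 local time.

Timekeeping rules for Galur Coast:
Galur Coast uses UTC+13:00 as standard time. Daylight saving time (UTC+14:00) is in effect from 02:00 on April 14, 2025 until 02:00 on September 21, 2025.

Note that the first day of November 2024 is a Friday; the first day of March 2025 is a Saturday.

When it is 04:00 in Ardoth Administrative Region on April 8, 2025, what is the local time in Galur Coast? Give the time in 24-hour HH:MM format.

10:00

1 November 2024 is a Friday, so the first Friday is November 1 and the second is November 8.
1 March 2025 is a Saturday, so the first Sunday is March 2 and the third is March 16.
April 8, 2025 is outside the daylight-saving period (8 November 2024 – 16 March 2025), so Ardoth Administrative Region is on standard time, UTC+07:00.
04:00 Ardoth Administrative Region − 7h = 21:00 UTC (rolling into the previous day, 7 April 2025).
At the standard offset (UTC+13:00), 21:00 UTC + 13h = 10:00 Galur Coast standard time (rolling into the next day, 8 April 2025).
The standard-time date in Galur Coast, April 8, 2025, is outside the daylight-saving period (14 April – 21 September), so Galur Coast is on standard time, UTC+13:00.
21:00 UTC + 13h = 10:00 Galur Coast (rolling into the next day, 8 April 2025).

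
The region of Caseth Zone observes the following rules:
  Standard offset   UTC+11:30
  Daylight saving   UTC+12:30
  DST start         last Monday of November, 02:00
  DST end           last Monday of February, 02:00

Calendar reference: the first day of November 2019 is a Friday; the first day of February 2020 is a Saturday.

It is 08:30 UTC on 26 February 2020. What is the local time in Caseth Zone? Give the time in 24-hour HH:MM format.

20:00

1 November 2019 is a Friday, so Mondays fall on 4, 11, 18, 25; the last is November 25.
1 February 2020 is a Saturday, so Mondays fall on 3, 10, 17, 24; the last is February 24.
At the standard offset (UTC+11:30), 08:30 UTC + 11h30m = 20:00 Caseth Zone standard time.
The standard-time date in Caseth Zone, 26 February 2020, does not fall between 25 November 2019 and 24 February 2020, so daylight saving is not in effect and Caseth Zone is at UTC+11:30.
08:30 UTC + 11h30m = 20:00 local.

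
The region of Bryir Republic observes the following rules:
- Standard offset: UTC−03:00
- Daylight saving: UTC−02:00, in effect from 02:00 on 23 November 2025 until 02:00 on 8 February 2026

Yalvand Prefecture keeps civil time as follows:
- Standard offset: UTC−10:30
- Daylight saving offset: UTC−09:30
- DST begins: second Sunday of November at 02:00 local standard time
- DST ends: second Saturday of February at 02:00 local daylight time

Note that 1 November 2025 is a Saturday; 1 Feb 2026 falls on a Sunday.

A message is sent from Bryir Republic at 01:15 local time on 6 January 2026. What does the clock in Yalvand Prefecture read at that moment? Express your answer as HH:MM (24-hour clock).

17:45

6 January 2026 falls between 23 November 2025 and 8 February 2026, so daylight saving is in effect and Bryir Republic is at UTC−02:00.
01:15 Bryir Republic + 2h = 03:15 UTC.
1 November 2025 is a Saturday, so the first Sunday is November 2 and the second is November 9.
1 February 2026 is a Sunday, so the first Saturday is February 7 and the second is February 14.
At the standard offset (UTC−10:30), 03:15 UTC − 10h30m = 16:45 Yalvand Prefecture standard time (rolling into the previous day, 5 January 2026).
Daylight saving runs 9 November 2025 – 14 February 2026; the standard-time date in Yalvand Prefecture, 5 January 2026, is inside that window, so Yalvand Prefecture is at UTC−09:30.
03:15 UTC − 9h30m = 17:45 Yalvand Prefecture (rolling into the previous day, 5 January 2026).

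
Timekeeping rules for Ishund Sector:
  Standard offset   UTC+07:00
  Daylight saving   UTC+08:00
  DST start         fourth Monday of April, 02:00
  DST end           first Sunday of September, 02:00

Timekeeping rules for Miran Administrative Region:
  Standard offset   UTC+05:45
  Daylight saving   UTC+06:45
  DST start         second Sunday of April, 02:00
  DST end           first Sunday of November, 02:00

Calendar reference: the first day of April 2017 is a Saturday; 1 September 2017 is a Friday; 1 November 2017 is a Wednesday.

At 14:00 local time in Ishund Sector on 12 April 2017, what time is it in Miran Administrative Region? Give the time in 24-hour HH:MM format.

1 April 2017 is a Saturday, so the first Monday is April 3 and the fourth is April 24.
1 September 2017 is a Friday, so the first Sunday is September 3.
Daylight saving runs 24 April – 3 September; 12 April 2017 is outside that window, so Ishund Sector is on standard time at UTC+07:00.
14:00 Ishund Sector − 7h = 07:00 UTC.
1 April 2017 is a Saturday, so the first Sunday is April 2 and the second is April 9.
1 November 2017 is a Wednesday, so the first Sunday is November 5.
At the standard offset (UTC+05:45), 07:00 UTC + 5h45m = 12:45 Miran Administrative Region standard time.
The standard-time date in Miran Administrative Region, 12 April 2017, falls between 9 April and 5 November, so daylight saving is in effect and Miran Administrative Region is at UTC+06:45.
07:00 UTC + 6h45m = 13:45 Miran Administrative Region.

13:45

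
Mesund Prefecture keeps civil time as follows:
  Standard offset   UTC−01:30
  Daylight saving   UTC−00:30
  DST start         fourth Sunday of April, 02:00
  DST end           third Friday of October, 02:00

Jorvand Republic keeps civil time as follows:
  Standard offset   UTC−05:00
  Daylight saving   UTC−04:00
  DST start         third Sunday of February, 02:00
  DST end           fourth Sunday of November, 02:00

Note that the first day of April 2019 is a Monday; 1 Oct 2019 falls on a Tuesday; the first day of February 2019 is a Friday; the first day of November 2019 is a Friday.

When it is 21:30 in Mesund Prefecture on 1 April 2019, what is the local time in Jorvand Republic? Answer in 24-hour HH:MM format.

1 April 2019 is a Monday, so the first Sunday is April 7 and the fourth is April 28.
1 October 2019 is a Tuesday, so the first Friday is October 4 and the third is October 18.
Daylight saving runs 28 April – 18 October; 1 April 2019 is outside that window, so Mesund Prefecture is on standard time at UTC−01:30.
21:30 Mesund Prefecture + 1h30m = 23:00 UTC.
1 February 2019 is a Friday, so the first Sunday is February 3 and the third is February 17.
1 November 2019 is a Friday, so the first Sunday is November 3 and the fourth is November 24.
At the standard offset (UTC−05:00), 23:00 UTC − 5h = 18:00 Jorvand Republic standard time.
The standard-time date in Jorvand Republic, 1 April 2019, falls between 17 February and 24 November, so daylight saving is in effect and Jorvand Republic is at UTC−04:00.
23:00 UTC − 4h = 19:00 Jorvand Republic.

19:00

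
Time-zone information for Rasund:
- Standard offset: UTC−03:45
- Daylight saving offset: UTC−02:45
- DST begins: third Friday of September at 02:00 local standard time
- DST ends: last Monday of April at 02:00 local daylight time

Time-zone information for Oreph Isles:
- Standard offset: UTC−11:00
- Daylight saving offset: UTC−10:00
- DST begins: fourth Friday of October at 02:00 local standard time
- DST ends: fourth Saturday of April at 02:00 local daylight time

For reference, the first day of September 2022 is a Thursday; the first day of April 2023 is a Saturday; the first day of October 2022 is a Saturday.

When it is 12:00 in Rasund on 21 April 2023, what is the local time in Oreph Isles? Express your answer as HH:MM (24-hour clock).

1 September 2022 is a Thursday, so the first Friday is September 2 and the third is September 16.
1 April 2023 is a Saturday, so Mondays fall on 3, 10, 17, 24; the last is April 24.
Daylight saving runs 16 September 2022 – 24 April 2023; 21 April 2023 is inside that window, so Rasund is at UTC−02:45.
12:00 Rasund + 2h45m = 14:45 UTC.
1 October 2022 is a Saturday, so the first Friday is October 7 and the fourth is October 28.
1 April 2023 is a Saturday, so the first Saturday is April 1 and the fourth is April 22.
At the standard offset (UTC−11:00), 14:45 UTC − 11h = 03:45 Oreph Isles standard time.
Daylight saving runs 28 October 2022 – 22 April 2023; the standard-time date in Oreph Isles, 21 April 2023, is inside that window, so Oreph Isles is at UTC−10:00.
14:45 UTC − 10h = 04:45 Oreph Isles.

04:45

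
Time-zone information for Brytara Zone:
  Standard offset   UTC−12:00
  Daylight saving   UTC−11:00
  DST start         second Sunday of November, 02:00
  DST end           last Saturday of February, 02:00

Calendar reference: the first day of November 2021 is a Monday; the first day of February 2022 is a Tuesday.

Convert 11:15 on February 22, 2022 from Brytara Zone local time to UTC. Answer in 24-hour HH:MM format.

1 November 2021 is a Monday, so the first Sunday is November 7 and the second is November 14.
1 February 2022 is a Tuesday, so Saturdays fall on 5, 12, 19, 26; the last is February 26.
February 22, 2022 falls between 14 November 2021 and 26 February 2022, so daylight saving is in effect and Brytara Zone is at UTC−11:00.
11:15 local + 11h = 22:15 UTC.

22:15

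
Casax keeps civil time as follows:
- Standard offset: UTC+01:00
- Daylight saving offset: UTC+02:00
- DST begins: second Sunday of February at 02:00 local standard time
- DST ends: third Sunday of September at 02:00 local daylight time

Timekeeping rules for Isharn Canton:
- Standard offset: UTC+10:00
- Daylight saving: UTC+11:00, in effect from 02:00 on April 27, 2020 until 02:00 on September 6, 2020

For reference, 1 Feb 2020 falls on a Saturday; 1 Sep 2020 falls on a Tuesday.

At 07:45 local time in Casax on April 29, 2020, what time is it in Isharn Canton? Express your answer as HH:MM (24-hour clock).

1 February 2020 is a Saturday, so the first Sunday is February 2 and the second is February 9.
1 September 2020 is a Tuesday, so the first Sunday is September 6 and the third is September 20.
April 29, 2020 lies within the daylight-saving period (9 February – 20 September), so Casax is on daylight time, UTC+02:00.
07:45 Casax − 2h = 05:45 UTC.
At the standard offset (UTC+10:00), 05:45 UTC + 10h = 15:45 Isharn Canton standard time.
The standard-time date in Isharn Canton, April 29, 2020, falls between 27 April and 6 September, so daylight saving is in effect and Isharn Canton is at UTC+11:00.
05:45 UTC + 11h = 16:45 Isharn Canton.

16:45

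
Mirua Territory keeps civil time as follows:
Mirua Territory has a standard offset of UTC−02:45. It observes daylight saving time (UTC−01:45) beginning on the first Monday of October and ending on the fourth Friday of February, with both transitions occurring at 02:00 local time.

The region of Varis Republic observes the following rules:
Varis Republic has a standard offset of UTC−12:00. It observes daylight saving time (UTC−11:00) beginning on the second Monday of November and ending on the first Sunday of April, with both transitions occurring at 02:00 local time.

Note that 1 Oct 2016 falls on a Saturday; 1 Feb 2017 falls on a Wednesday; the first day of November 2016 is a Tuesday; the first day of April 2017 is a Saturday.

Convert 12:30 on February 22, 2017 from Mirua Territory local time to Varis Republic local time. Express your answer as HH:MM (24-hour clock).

1 October 2016 is a Saturday, so the first Monday is October 3.
1 February 2017 is a Wednesday, so the first Friday is February 3 and the fourth is February 24.
February 22, 2017 lies within the daylight-saving period (3 October 2016 – 24 February 2017), so Mirua Territory is on daylight time, UTC−01:45.
12:30 Mirua Territory + 1h45m = 14:15 UTC.
1 November 2016 is a Tuesday, so the first Monday is November 7 and the second is November 14.
1 April 2017 is a Saturday, so the first Sunday is April 2.
At the standard offset (UTC−12:00), 14:15 UTC − 12h = 02:15 Varis Republic standard time.
Daylight saving runs 14 November 2016 – 2 April 2017; the standard-time date in Varis Republic, February 22, 2017, is inside that window, so Varis Republic is at UTC−11:00.
14:15 UTC − 11h = 03:15 Varis Republic.

03:15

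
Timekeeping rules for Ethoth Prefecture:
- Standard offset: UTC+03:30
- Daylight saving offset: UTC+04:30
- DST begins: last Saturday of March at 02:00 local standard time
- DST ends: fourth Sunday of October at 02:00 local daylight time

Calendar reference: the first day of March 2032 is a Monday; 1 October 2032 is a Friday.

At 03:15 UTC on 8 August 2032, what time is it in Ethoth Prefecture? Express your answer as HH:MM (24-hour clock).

07:45

1 March 2032 is a Monday, so Saturdays fall on 6, 13, 20, 27; the last is March 27.
1 October 2032 is a Friday, so the first Sunday is October 3 and the fourth is October 24.
At the standard offset (UTC+03:30), 03:15 UTC + 3h30m = 06:45 Ethoth Prefecture standard time.
The standard-time date in Ethoth Prefecture, 8 August 2032, lies within the daylight-saving period (27 March – 24 October), so Ethoth Prefecture is on daylight time, UTC+04:30.
03:15 UTC + 4h30m = 07:45 local.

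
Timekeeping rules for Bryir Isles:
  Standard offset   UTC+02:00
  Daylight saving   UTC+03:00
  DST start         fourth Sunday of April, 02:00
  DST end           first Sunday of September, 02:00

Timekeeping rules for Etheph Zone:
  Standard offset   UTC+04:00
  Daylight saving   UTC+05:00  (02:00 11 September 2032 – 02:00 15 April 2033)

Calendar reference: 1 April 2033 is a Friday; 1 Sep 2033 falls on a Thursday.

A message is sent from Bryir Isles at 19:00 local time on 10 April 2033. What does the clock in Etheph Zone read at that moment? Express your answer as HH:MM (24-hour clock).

1 April 2033 is a Friday, so the first Sunday is April 3 and the fourth is April 24.
1 September 2033 is a Thursday, so the first Sunday is September 4.
Daylight saving runs 24 April – 4 September; 10 April 2033 is outside that window, so Bryir Isles is on standard time at UTC+02:00.
19:00 Bryir Isles − 2h = 17:00 UTC.
At the standard offset (UTC+04:00), 17:00 UTC + 4h = 21:00 Etheph Zone standard time.
The standard-time date in Etheph Zone, 10 April 2033, lies within the daylight-saving period (11 September 2032 – 15 April 2033), so Etheph Zone is on daylight time, UTC+05:00.
17:00 UTC + 5h = 22:00 Etheph Zone.

22:00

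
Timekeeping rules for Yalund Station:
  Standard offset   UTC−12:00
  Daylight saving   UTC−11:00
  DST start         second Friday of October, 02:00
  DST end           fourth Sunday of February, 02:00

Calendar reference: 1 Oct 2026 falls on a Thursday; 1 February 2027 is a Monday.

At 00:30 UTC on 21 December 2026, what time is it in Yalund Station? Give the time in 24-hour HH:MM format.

1 October 2026 is a Thursday, so the first Friday is October 2 and the second is October 9.
1 February 2027 is a Monday, so the first Sunday is February 7 and the fourth is February 28.
At the standard offset (UTC−12:00), 00:30 UTC − 12h = 12:30 Yalund Station standard time (rolling into the previous day, 20 December 2026).
The standard-time date in Yalund Station, 20 December 2026, lies within the daylight-saving period (9 October 2026 – 28 February 2027), so Yalund Station is on daylight time, UTC−11:00.
00:30 UTC − 11h = 13:30 local (rolling into the previous day, 20 December 2026).

13:30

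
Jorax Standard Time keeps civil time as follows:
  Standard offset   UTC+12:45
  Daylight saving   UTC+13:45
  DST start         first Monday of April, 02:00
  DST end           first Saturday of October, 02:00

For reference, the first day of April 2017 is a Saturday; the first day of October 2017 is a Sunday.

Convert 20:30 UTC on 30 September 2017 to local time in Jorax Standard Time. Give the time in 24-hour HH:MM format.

10:15

1 April 2017 is a Saturday, so the first Monday is April 3.
1 October 2017 is a Sunday, so the first Saturday is October 7.
At the standard offset (UTC+12:45), 20:30 UTC + 12h45m = 09:15 Jorax Standard Time standard time (rolling into the next day, 1 October 2017).
The standard-time date in Jorax Standard Time, 1 October 2017, lies within the daylight-saving period (3 April – 7 October), so Jorax Standard Time is on daylight time, UTC+13:45.
20:30 UTC + 13h45m = 10:15 local (rolling into the next day, 1 October 2017).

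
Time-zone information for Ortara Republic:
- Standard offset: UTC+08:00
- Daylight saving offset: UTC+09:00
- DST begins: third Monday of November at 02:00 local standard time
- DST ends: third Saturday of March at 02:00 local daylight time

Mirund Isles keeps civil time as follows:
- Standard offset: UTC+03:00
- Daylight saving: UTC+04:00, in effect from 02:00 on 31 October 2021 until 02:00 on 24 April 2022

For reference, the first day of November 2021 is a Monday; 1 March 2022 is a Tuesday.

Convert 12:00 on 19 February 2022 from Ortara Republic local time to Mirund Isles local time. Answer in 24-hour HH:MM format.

07:00

1 November 2021 is a Monday, so the first Monday is November 1 and the third is November 15.
1 March 2022 is a Tuesday, so the first Saturday is March 5 and the third is March 19.
19 February 2022 lies within the daylight-saving period (15 November 2021 – 19 March 2022), so Ortara Republic is on daylight time, UTC+09:00.
12:00 Ortara Republic − 9h = 03:00 UTC.
At the standard offset (UTC+03:00), 03:00 UTC + 3h = 06:00 Mirund Isles standard time.
The standard-time date in Mirund Isles, 19 February 2022, falls between 31 October 2021 and 24 April 2022, so daylight saving is in effect and Mirund Isles is at UTC+04:00.
03:00 UTC + 4h = 07:00 Mirund Isles.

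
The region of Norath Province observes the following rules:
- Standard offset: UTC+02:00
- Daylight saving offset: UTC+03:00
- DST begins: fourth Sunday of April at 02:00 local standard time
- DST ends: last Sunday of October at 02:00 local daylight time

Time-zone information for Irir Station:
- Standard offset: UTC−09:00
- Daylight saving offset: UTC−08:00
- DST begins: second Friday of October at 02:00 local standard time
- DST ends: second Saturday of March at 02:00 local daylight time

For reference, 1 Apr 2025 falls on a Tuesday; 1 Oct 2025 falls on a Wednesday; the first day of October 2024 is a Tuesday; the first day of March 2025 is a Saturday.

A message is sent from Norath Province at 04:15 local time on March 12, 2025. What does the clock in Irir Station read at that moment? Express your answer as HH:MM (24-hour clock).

17:15

1 April 2025 is a Tuesday, so the first Sunday is April 6 and the fourth is April 27.
1 October 2025 is a Wednesday, so Sundays fall on 5, 12, 19, 26; the last is October 26.
Daylight saving runs 27 April – 26 October; March 12, 2025 is outside that window, so Norath Province is on standard time at UTC+02:00.
04:15 Norath Province − 2h = 02:15 UTC.
1 October 2024 is a Tuesday, so the first Friday is October 4 and the second is October 11.
1 March 2025 is a Saturday, so the first Saturday is March 1 and the second is March 8.
At the standard offset (UTC−09:00), 02:15 UTC − 9h = 17:15 Irir Station standard time (rolling into the previous day, 11 March 2025).
Daylight saving runs 11 October 2024 – 8 March 2025; the standard-time date in Irir Station, March 11, 2025, is outside that window, so Irir Station is on standard time at UTC−09:00.
02:15 UTC − 9h = 17:15 Irir Station (rolling into the previous day, 11 March 2025).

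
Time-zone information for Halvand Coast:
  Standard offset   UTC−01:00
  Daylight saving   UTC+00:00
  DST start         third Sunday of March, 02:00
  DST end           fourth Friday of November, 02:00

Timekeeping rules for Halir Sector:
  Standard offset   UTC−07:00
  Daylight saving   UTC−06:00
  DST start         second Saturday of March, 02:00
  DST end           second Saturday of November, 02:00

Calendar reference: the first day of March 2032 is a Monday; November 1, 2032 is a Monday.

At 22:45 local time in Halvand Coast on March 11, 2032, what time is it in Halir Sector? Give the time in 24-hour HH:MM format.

1 March 2032 is a Monday, so the first Sunday is March 7 and the third is March 21.
1 November 2032 is a Monday, so the first Friday is November 5 and the fourth is November 26.
Daylight saving runs 21 March – 26 November; March 11, 2032 is outside that window, so Halvand Coast is on standard time at UTC−01:00.
22:45 Halvand Coast + 1h = 23:45 UTC.
1 March 2032 is a Monday, so the first Saturday is March 6 and the second is March 13.
1 November 2032 is a Monday, so the first Saturday is November 6 and the second is November 13.
At the standard offset (UTC−07:00), 23:45 UTC − 7h = 16:45 Halir Sector standard time.
The standard-time date in Halir Sector, March 11, 2032, is outside the daylight-saving period (13 March – 13 November), so Halir Sector is on standard time, UTC−07:00.
23:45 UTC − 7h = 16:45 Halir Sector.

16:45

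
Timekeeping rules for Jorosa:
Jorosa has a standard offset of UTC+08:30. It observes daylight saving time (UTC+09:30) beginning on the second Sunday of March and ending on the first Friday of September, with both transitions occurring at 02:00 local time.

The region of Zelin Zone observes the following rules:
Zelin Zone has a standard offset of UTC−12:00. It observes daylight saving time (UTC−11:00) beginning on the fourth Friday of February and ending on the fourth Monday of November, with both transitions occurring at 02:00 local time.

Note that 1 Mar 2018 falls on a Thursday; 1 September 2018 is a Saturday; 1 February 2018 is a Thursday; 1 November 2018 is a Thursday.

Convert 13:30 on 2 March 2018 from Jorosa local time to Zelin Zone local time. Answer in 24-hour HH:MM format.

18:00

1 March 2018 is a Thursday, so the first Sunday is March 4 and the second is March 11.
1 September 2018 is a Saturday, so the first Friday is September 7.
Daylight saving runs 11 March – 7 September; 2 March 2018 is outside that window, so Jorosa is on standard time at UTC+08:30.
13:30 Jorosa − 8h30m = 05:00 UTC.
1 February 2018 is a Thursday, so the first Friday is February 2 and the fourth is February 23.
1 November 2018 is a Thursday, so the first Monday is November 5 and the fourth is November 26.
At the standard offset (UTC−12:00), 05:00 UTC − 12h = 17:00 Zelin Zone standard time (rolling into the previous day, 1 March 2018).
Daylight saving runs 23 February – 26 November; the standard-time date in Zelin Zone, 1 March 2018, is inside that window, so Zelin Zone is at UTC−11:00.
05:00 UTC − 11h = 18:00 Zelin Zone (rolling into the previous day, 1 March 2018).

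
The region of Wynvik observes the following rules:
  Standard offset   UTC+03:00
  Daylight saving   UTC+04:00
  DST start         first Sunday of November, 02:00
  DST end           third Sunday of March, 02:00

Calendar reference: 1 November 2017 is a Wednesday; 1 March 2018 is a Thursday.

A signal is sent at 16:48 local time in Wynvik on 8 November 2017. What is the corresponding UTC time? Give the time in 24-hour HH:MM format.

12:48

1 November 2017 is a Wednesday, so the first Sunday is November 5.
1 March 2018 is a Thursday, so the first Sunday is March 4 and the third is March 18.
8 November 2017 falls between 5 November 2017 and 18 March 2018, so daylight saving is in effect and Wynvik is at UTC+04:00.
16:48 local − 4h = 12:48 UTC.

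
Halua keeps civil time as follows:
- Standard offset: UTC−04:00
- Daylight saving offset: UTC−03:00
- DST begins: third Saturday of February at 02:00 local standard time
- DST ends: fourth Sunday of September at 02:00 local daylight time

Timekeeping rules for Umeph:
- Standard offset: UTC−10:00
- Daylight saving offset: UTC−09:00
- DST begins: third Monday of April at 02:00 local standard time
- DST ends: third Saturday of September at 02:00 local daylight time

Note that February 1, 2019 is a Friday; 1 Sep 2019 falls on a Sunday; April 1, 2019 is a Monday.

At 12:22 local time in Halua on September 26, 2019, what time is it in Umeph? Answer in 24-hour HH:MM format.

1 February 2019 is a Friday, so the first Saturday is February 2 and the third is February 16.
1 September 2019 is a Sunday, so the first Sunday is September 1 and the fourth is September 22.
September 26, 2019 is outside the daylight-saving period (16 February – 22 September), so Halua is on standard time, UTC−04:00.
12:22 Halua + 4h = 16:22 UTC.
1 April 2019 is a Monday, so the first Monday is April 1 and the third is April 15.
1 September 2019 is a Sunday, so the first Saturday is September 7 and the third is September 21.
At the standard offset (UTC−10:00), 16:22 UTC − 10h = 06:22 Umeph standard time.
The standard-time date in Umeph, September 26, 2019, does not fall between 15 April and 21 September, so daylight saving is not in effect and Umeph is at UTC−10:00.
16:22 UTC − 10h = 06:22 Umeph.

06:22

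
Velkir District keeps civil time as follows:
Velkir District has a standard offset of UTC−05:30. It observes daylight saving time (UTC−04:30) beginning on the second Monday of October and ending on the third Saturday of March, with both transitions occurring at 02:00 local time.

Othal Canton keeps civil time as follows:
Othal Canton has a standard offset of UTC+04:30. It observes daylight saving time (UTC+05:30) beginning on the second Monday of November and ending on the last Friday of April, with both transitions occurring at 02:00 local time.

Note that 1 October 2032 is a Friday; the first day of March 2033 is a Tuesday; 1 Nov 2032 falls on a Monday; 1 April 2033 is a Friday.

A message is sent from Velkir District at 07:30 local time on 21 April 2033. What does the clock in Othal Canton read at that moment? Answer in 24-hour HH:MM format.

18:30

1 October 2032 is a Friday, so the first Monday is October 4 and the second is October 11.
1 March 2033 is a Tuesday, so the first Saturday is March 5 and the third is March 19.
21 April 2033 does not fall between 11 October 2032 and 19 March 2033, so daylight saving is not in effect and Velkir District is at UTC−05:30.
07:30 Velkir District + 5h30m = 13:00 UTC.
1 November 2032 is a Monday, so the first Monday is November 1 and the second is November 8.
1 April 2033 is a Friday, so Fridays fall on 1, 8, 15, 22, 29; the last is April 29.
At the standard offset (UTC+04:30), 13:00 UTC + 4h30m = 17:30 Othal Canton standard time.
Daylight saving runs 8 November 2032 – 29 April 2033; the standard-time date in Othal Canton, 21 April 2033, is inside that window, so Othal Canton is at UTC+05:30.
13:00 UTC + 5h30m = 18:30 Othal Canton.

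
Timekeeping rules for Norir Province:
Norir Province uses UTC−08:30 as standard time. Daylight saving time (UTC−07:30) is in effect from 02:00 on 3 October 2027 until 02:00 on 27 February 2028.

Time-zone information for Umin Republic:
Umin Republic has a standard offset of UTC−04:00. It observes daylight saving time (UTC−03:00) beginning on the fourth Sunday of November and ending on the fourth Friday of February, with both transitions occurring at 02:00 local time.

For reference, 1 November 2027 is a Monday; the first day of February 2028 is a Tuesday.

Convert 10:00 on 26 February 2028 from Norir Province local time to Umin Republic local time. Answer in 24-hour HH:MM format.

13:30

Daylight saving runs 3 October 2027 – 27 February 2028; 26 February 2028 is inside that window, so Norir Province is at UTC−07:30.
10:00 Norir Province + 7h30m = 17:30 UTC.
1 November 2027 is a Monday, so the first Sunday is November 7 and the fourth is November 28.
1 February 2028 is a Tuesday, so the first Friday is February 4 and the fourth is February 25.
At the standard offset (UTC−04:00), 17:30 UTC − 4h = 13:30 Umin Republic standard time.
The standard-time date in Umin Republic, 26 February 2028, is outside the daylight-saving period (28 November 2027 – 25 February 2028), so Umin Republic is on standard time, UTC−04:00.
17:30 UTC − 4h = 13:30 Umin Republic.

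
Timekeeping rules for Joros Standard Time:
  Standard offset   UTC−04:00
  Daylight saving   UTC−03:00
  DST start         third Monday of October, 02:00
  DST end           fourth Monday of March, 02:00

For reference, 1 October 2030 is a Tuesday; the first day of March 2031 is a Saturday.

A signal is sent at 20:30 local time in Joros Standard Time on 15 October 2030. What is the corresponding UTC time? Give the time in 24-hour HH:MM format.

00:30

1 October 2030 is a Tuesday, so the first Monday is October 7 and the third is October 21.
1 March 2031 is a Saturday, so the first Monday is March 3 and the fourth is March 24.
15 October 2030 does not fall between 21 October 2030 and 24 March 2031, so daylight saving is not in effect and Joros Standard Time is at UTC−04:00.
20:30 local + 4h = 00:30 UTC (rolling into the next day, 16 October 2030).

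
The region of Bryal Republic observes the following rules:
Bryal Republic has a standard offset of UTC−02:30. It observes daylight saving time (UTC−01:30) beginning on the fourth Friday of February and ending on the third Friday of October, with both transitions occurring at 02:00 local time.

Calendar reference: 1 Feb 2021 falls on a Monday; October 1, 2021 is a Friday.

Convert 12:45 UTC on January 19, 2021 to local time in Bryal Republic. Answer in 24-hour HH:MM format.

1 February 2021 is a Monday, so the first Friday is February 5 and the fourth is February 26.
1 October 2021 is a Friday, so the first Friday is October 1 and the third is October 15.
At the standard offset (UTC−02:30), 12:45 UTC − 2h30m = 10:15 Bryal Republic standard time.
The standard-time date in Bryal Republic, January 19, 2021, does not fall between 26 February and 15 October, so daylight saving is not in effect and Bryal Republic is at UTC−02:30.
12:45 UTC − 2h30m = 10:15 local.

10:15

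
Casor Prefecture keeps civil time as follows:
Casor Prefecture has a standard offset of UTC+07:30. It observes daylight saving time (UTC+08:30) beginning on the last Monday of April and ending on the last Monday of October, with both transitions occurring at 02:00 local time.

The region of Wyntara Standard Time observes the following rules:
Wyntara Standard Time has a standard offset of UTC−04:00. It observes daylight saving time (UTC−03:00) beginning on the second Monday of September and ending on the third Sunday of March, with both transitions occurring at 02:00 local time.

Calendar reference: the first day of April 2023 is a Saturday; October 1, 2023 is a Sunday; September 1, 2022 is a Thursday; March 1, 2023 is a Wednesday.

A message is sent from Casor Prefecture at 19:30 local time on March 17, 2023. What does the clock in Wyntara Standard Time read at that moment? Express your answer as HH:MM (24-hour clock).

1 April 2023 is a Saturday, so Mondays fall on 3, 10, 17, 24; the last is April 24.
1 October 2023 is a Sunday, so Mondays fall on 2, 9, 16, 23, 30; the last is October 30.
Daylight saving runs 24 April – 30 October; March 17, 2023 is outside that window, so Casor Prefecture is on standard time at UTC+07:30.
19:30 Casor Prefecture − 7h30m = 12:00 UTC.
1 September 2022 is a Thursday, so the first Monday is September 5 and the second is September 12.
1 March 2023 is a Wednesday, so the first Sunday is March 5 and the third is March 19.
At the standard offset (UTC−04:00), 12:00 UTC − 4h = 08:00 Wyntara Standard Time standard time.
The standard-time date in Wyntara Standard Time, March 17, 2023, lies within the daylight-saving period (12 September 2022 – 19 March 2023), so Wyntara Standard Time is on daylight time, UTC−03:00.
12:00 UTC − 3h = 09:00 Wyntara Standard Time.

09:00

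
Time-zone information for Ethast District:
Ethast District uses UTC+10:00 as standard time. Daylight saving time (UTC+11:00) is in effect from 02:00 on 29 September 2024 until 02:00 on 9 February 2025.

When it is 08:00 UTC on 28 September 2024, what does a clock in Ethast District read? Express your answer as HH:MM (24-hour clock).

At the standard offset (UTC+10:00), 08:00 UTC + 10h = 18:00 Ethast District standard time.
Daylight saving runs 29 September 2024 – 9 February 2025; the standard-time date in Ethast District, 28 September 2024, is outside that window, so Ethast District is on standard time at UTC+10:00.
08:00 UTC + 10h = 18:00 local.

18:00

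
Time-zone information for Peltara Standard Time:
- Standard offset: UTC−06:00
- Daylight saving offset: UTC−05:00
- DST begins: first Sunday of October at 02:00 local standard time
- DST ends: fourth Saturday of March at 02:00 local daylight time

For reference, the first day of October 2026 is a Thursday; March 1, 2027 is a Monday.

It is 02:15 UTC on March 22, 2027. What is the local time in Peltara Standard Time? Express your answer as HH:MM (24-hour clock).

21:15

1 October 2026 is a Thursday, so the first Sunday is October 4.
1 March 2027 is a Monday, so the first Saturday is March 6 and the fourth is March 27.
At the standard offset (UTC−06:00), 02:15 UTC − 6h = 20:15 Peltara Standard Time standard time (rolling into the previous day, 21 March 2027).
The standard-time date in Peltara Standard Time, March 21, 2027, falls between 4 October 2026 and 27 March 2027, so daylight saving is in effect and Peltara Standard Time is at UTC−05:00.
02:15 UTC − 5h = 21:15 local (rolling into the previous day, 21 March 2027).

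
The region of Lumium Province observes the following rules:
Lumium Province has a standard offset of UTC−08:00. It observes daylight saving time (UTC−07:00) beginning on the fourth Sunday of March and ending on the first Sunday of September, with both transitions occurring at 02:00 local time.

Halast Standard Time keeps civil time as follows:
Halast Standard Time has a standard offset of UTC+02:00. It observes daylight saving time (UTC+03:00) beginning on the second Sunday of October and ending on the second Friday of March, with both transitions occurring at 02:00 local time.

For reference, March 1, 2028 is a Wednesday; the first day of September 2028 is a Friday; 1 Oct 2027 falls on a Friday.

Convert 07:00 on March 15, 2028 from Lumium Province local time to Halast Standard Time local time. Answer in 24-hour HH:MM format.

17:00

1 March 2028 is a Wednesday, so the first Sunday is March 5 and the fourth is March 26.
1 September 2028 is a Friday, so the first Sunday is September 3.
March 15, 2028 is outside the daylight-saving period (26 March – 3 September), so Lumium Province is on standard time, UTC−08:00.
07:00 Lumium Province + 8h = 15:00 UTC.
1 October 2027 is a Friday, so the first Sunday is October 3 and the second is October 10.
1 March 2028 is a Wednesday, so the first Friday is March 3 and the second is March 10.
At the standard offset (UTC+02:00), 15:00 UTC + 2h = 17:00 Halast Standard Time standard time.
Daylight saving runs 10 October 2027 – 10 March 2028; the standard-time date in Halast Standard Time, March 15, 2028, is outside that window, so Halast Standard Time is on standard time at UTC+02:00.
15:00 UTC + 2h = 17:00 Halast Standard Time.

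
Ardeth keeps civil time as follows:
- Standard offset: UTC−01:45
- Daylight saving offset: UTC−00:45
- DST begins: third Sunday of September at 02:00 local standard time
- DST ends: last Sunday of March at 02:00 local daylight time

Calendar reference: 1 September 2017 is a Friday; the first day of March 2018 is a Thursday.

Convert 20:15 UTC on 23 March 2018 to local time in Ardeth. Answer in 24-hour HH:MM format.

1 September 2017 is a Friday, so the first Sunday is September 3 and the third is September 17.
1 March 2018 is a Thursday, so Sundays fall on 4, 11, 18, 25; the last is March 25.
At the standard offset (UTC−01:45), 20:15 UTC − 1h45m = 18:30 Ardeth standard time.
The standard-time date in Ardeth, 23 March 2018, falls between 17 September 2017 and 25 March 2018, so daylight saving is in effect and Ardeth is at UTC−00:45.
20:15 UTC − 0h45m = 19:30 local.

19:30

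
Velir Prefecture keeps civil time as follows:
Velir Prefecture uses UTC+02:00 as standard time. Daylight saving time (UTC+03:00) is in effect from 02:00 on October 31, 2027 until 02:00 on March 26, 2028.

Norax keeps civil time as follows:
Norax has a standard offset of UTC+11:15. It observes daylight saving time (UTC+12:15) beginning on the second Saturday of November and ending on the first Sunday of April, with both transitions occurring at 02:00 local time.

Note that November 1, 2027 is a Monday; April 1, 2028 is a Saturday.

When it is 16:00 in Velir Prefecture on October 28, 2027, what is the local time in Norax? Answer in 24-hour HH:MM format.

01:15

October 28, 2027 is outside the daylight-saving period (31 October 2027 – 26 March 2028), so Velir Prefecture is on standard time, UTC+02:00.
16:00 Velir Prefecture − 2h = 14:00 UTC.
1 November 2027 is a Monday, so the first Saturday is November 6 and the second is November 13.
1 April 2028 is a Saturday, so the first Sunday is April 2.
At the standard offset (UTC+11:15), 14:00 UTC + 11h15m = 01:15 Norax standard time (rolling into the next day, 29 October 2027).
The standard-time date in Norax, October 29, 2027, is outside the daylight-saving period (13 November 2027 – 2 April 2028), so Norax is on standard time, UTC+11:15.
14:00 UTC + 11h15m = 01:15 Norax (rolling into the next day, 29 October 2027).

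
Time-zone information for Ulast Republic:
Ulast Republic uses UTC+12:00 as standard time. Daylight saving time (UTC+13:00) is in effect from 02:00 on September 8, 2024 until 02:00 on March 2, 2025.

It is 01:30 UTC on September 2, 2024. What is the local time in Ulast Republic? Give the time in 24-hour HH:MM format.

13:30

At the standard offset (UTC+12:00), 01:30 UTC + 12h = 13:30 Ulast Republic standard time.
Daylight saving runs 8 September 2024 – 2 March 2025; the standard-time date in Ulast Republic, September 2, 2024, is outside that window, so Ulast Republic is on standard time at UTC+12:00.
01:30 UTC + 12h = 13:30 local.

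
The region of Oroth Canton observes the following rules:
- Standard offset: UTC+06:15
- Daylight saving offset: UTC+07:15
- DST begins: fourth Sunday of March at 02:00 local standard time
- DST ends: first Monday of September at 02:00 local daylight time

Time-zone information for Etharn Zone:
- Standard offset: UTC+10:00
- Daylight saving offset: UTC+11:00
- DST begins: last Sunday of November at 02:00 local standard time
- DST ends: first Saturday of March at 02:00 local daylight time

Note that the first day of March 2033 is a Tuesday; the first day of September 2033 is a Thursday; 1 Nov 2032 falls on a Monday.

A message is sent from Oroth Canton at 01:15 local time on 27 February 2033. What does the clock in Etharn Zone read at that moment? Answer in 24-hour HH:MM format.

1 March 2033 is a Tuesday, so the first Sunday is March 6 and the fourth is March 27.
1 September 2033 is a Thursday, so the first Monday is September 5.
27 February 2033 does not fall between 27 March and 5 September, so daylight saving is not in effect and Oroth Canton is at UTC+06:15.
01:15 Oroth Canton − 6h15m = 19:00 UTC (rolling into the previous day, 26 February 2033).
1 November 2032 is a Monday, so Sundays fall on 7, 14, 21, 28; the last is November 28.
1 March 2033 is a Tuesday, so the first Saturday is March 5.
At the standard offset (UTC+10:00), 19:00 UTC + 10h = 05:00 Etharn Zone standard time (rolling into the next day, 27 February 2033).
The standard-time date in Etharn Zone, 27 February 2033, lies within the daylight-saving period (28 November 2032 – 5 March 2033), so Etharn Zone is on daylight time, UTC+11:00.
19:00 UTC + 11h = 06:00 Etharn Zone (rolling into the next day, 27 February 2033).

06:00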